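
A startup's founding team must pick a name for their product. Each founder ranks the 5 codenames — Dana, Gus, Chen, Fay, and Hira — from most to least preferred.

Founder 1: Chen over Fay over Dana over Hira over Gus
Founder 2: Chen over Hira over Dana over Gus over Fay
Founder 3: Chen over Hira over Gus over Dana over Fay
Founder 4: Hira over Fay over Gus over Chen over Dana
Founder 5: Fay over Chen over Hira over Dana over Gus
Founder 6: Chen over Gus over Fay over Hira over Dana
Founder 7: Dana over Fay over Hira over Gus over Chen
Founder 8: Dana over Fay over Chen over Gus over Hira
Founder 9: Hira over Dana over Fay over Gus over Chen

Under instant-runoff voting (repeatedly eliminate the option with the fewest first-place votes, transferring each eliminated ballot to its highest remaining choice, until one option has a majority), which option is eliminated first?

Gus

Round 1: Chen 4, Dana 2, Hira 2, Fay 1, Gus 0. Gus has the fewest and is eliminated.
Round 2: Chen 4, Dana 2, Hira 2, Fay 1. Fay has the fewest and is eliminated.
Round 3: Chen 5, Dana 2, Hira 2. Chen has a majority.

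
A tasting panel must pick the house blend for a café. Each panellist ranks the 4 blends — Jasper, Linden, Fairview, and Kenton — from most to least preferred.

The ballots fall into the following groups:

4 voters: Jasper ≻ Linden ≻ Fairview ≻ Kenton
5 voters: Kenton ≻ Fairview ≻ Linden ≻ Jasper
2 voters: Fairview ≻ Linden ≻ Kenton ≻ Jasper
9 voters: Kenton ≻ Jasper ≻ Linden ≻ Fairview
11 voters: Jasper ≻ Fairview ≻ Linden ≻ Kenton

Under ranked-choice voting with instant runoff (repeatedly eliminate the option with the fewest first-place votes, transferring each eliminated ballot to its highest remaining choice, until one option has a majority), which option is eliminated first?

Round 1: Jasper 15, Kenton 14, Fairview 2, Linden 0. Linden has the fewest and is eliminated.
Round 2: Jasper 15, Kenton 14, Fairview 2. Fairview has the fewest and is eliminated.
Round 3: Kenton 16, Jasper 15. Kenton has a majority.

Linden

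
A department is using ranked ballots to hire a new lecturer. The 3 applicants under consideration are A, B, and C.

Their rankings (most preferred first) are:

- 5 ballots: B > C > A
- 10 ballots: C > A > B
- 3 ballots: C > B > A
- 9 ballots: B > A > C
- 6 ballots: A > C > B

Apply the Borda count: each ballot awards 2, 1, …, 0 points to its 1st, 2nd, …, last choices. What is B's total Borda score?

31

Borda scores:
  A: 5·0 + 10·1 + 3·0 + 9·1 + 6·2 = 31
  B: 5·2 + 10·0 + 3·1 + 9·2 + 6·0 = 31
  C: 5·1 + 10·2 + 3·2 + 9·0 + 6·1 = 37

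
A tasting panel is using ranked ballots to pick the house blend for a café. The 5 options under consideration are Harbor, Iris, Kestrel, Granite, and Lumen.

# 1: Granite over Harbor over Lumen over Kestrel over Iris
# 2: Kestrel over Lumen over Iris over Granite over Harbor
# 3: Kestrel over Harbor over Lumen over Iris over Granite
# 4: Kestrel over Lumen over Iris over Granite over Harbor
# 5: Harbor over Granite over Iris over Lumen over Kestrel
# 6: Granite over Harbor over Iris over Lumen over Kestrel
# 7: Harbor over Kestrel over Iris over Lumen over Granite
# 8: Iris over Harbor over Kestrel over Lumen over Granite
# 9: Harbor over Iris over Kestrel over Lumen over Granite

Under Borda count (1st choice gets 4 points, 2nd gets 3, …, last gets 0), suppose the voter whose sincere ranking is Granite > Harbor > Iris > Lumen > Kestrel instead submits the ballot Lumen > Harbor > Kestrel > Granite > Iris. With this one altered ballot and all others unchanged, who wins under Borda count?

Borda totals with the altered ballot: Harbor 24, Iris 16, Kestrel 22, Granite 10, Lumen 18.
The winner is unchanged: still Harbor.

Harbor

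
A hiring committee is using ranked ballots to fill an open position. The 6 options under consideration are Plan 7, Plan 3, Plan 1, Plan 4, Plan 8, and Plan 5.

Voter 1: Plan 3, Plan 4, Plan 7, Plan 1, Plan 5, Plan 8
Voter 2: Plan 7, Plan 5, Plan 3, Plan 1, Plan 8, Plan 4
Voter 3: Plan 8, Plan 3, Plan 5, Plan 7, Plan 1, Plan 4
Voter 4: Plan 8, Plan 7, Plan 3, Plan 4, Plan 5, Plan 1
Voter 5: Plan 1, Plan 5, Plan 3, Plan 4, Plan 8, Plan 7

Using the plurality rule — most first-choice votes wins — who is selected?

First-place vote totals:
  Plan 7: 1
  Plan 3: 1
  Plan 1: 1
  Plan 4: 0
  Plan 8: 2
  Plan 5: 0
Plan 8 has the most first-place votes.

Plan 8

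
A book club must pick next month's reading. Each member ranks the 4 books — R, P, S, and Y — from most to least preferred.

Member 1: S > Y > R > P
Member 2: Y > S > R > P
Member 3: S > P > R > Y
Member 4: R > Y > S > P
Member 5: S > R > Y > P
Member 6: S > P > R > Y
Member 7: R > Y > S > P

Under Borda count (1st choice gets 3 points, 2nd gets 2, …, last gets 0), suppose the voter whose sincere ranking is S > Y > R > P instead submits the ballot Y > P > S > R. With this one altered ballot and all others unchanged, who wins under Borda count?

Borda totals with the altered ballot: R 11, P 6, S 14, Y 11.
The winner is unchanged: still S.

S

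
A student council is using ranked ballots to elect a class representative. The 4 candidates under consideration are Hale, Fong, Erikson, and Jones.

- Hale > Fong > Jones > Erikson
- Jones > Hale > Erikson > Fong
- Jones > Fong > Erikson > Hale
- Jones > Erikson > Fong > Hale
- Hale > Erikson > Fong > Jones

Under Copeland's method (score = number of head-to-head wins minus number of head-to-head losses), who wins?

Pairwise results:
  Hale vs Fong: Hale wins 3–2.
  Hale vs Erikson: Hale wins 3–2.
  Hale vs Jones: Jones wins 3–2.
  Fong vs Erikson: Erikson wins 3–2.
  Fong vs Jones: Jones wins 3–2.
  Erikson vs Jones: Jones wins 4–1.
Copeland scores (wins − losses):
  Hale: 2 − 1 = 1
  Fong: 0 − 3 = -3
  Erikson: 1 − 2 = -1
  Jones: 3 − 0 = 3
Jones has the best Copeland score.

Jones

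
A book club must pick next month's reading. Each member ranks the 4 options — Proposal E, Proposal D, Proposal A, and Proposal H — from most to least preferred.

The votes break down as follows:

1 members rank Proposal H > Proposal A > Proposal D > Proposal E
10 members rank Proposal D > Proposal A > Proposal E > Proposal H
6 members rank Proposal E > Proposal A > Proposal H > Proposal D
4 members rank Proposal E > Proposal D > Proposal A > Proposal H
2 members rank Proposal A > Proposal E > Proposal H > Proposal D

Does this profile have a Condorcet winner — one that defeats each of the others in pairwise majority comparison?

Head-to-head results (23 voters total):
Proposal E vs Proposal D: Proposal E wins 12–11.
Proposal E vs Proposal A: Proposal A wins 13–10.
Proposal E vs Proposal H: Proposal E wins 22–1.
Proposal D vs Proposal A: Proposal D wins 14–9.
Proposal D vs Proposal H: Proposal D wins 14–9.
Proposal A vs Proposal H: Proposal A wins 22–1.
No candidate beats all others: Proposal E beats Proposal D beats Proposal A beats Proposal E, a majority cycle.

No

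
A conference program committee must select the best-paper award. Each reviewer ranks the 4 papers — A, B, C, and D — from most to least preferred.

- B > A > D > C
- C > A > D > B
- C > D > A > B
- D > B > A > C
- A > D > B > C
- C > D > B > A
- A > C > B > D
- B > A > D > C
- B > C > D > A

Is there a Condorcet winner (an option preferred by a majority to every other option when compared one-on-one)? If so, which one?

Head-to-head results (9 voters total):
A vs B: B wins 5–4.
A vs C: A wins 5–4.
A vs D: A wins 5–4.
B vs C: B wins 5–4.
B vs D: D wins 5–4.
C vs D: C wins 5–4.
No candidate beats all others: A beats D beats B beats A, a majority cycle.

There is no Condorcet winner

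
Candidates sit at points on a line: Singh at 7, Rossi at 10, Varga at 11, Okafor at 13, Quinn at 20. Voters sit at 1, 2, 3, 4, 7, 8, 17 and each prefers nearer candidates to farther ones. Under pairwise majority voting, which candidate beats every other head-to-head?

With single-peaked preferences on a line, the Condorcet winner is the candidate closest to the median voter.
The median voter (position 4) is closest to Singh at 7.
Check: Singh vs Varga — voters closer to Singh: 6 of 7.

Singh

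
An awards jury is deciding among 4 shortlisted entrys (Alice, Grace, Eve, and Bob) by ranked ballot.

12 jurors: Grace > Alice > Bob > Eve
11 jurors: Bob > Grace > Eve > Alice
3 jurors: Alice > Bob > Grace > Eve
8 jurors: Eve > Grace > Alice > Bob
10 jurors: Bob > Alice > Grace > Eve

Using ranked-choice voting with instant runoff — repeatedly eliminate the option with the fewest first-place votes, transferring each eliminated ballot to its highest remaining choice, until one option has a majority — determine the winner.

Bob

Round 1: Bob 21, Grace 12, Eve 8, Alice 3. Alice has the fewest and is eliminated.
Round 2: Bob 24, Grace 12, Eve 8. Bob has a majority.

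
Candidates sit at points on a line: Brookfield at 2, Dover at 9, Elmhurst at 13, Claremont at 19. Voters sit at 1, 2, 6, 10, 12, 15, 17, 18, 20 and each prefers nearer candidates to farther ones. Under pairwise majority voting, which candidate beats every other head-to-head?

With single-peaked preferences on a line, the Condorcet winner is the candidate closest to the median voter.
The median voter (position 12) is closest to Elmhurst at 13.
Check: Elmhurst vs Claremont — voters closer to Elmhurst: 6 of 9.

Elmhurst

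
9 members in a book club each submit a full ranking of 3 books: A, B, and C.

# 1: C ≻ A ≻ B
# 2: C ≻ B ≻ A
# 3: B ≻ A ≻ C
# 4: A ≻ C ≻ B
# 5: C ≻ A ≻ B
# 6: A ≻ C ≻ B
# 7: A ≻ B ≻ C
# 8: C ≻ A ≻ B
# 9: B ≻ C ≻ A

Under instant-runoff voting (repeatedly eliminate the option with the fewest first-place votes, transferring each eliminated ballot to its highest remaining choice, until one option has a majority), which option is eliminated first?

B

Round 1: C 4, A 3, B 2. B has the fewest and is eliminated.
Round 2: C 5, A 4. C has a majority.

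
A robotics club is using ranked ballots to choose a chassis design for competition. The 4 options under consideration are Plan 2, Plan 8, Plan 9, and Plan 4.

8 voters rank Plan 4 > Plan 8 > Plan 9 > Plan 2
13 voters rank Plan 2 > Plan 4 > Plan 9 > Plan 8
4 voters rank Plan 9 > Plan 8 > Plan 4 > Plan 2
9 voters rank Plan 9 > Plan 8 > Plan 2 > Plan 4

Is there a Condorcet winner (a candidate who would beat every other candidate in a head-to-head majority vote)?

Head-to-head results (34 voters total):
Plan 2 vs Plan 8: Plan 8 wins 21–13.
Plan 2 vs Plan 9: Plan 9 wins 21–13.
Plan 2 vs Plan 4: Plan 2 wins 22–12.
Plan 8 vs Plan 9: Plan 9 wins 26–8.
Plan 8 vs Plan 4: Plan 4 wins 21–13.
Plan 9 vs Plan 4: Plan 4 wins 21–13.
No candidate beats all others: Plan 2 beats Plan 4 beats Plan 8 beats Plan 2, a majority cycle.

No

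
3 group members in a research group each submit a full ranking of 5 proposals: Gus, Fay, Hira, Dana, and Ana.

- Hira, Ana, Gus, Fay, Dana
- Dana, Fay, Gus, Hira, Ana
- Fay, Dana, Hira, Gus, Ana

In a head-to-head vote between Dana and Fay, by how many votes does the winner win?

Ballots ranking Dana above Fay: 1.
Ballots ranking Fay above Dana: 2.
Fay wins 2–1, a margin of 1.

1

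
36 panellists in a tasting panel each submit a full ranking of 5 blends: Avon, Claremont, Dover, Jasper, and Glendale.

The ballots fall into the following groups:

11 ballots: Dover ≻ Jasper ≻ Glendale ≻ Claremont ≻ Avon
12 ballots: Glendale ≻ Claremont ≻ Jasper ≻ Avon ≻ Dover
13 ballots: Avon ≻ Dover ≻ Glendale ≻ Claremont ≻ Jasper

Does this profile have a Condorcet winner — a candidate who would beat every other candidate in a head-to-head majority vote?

No

Head-to-head results (36 voters total):
Avon vs Claremont: Claremont wins 23–13.
Avon vs Dover: Avon wins 25–11.
Avon vs Jasper: Jasper wins 23–13.
Avon vs Glendale: Glendale wins 23–13.
Claremont vs Dover: Dover wins 24–12.
Claremont vs Jasper: Claremont wins 25–11.
Claremont vs Glendale: Glendale wins 36–0.
Dover vs Jasper: Dover wins 24–12.
Dover vs Glendale: Dover wins 24–12.
Jasper vs Glendale: Glendale wins 25–11.
No candidate beats all others: Avon beats Dover beats Claremont beats Avon, a majority cycle.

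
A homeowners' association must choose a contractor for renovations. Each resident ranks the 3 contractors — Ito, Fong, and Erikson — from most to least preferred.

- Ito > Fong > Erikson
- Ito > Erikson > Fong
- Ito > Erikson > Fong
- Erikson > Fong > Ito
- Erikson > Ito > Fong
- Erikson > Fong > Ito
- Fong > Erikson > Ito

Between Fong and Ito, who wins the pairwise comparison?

Ballots ranking Fong above Ito: 3.
Ballots ranking Ito above Fong: 4.
Ito wins the head-to-head, 4–3.

Ito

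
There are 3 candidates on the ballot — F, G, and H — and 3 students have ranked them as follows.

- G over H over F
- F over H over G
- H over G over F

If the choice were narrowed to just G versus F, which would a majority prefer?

G

Ballots ranking G above F: 2.
Ballots ranking F above G: 1.
G wins the head-to-head, 2–1.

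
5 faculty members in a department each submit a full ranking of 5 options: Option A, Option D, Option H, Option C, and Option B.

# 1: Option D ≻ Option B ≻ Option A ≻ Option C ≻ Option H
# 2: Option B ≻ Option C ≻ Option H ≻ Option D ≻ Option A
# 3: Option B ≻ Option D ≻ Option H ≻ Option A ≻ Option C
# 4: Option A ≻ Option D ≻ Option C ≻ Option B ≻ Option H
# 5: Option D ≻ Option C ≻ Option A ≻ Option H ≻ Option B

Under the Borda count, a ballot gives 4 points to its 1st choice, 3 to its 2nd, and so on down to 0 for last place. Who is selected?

Option D

Borda scores:
  Option A: 2 + 0 + 1 + 4 + 2 = 9
  Option D: 4 + 1 + 3 + 3 + 4 = 15
  Option H: 0 + 2 + 2 + 0 + 1 = 5
  Option C: 1 + 3 + 0 + 2 + 3 = 9
  Option B: 3 + 4 + 4 + 1 + 0 = 12
Option D has the highest total.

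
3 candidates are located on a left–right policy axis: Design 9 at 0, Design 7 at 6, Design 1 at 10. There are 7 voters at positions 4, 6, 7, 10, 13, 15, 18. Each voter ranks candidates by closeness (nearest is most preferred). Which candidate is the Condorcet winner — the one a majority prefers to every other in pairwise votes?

Design 1

With single-peaked preferences on a line, the Condorcet winner is the candidate closest to the median voter.
The median voter (position 10) is closest to Design 1 at 10.
Check: Design 1 vs Design 9 — voters closer to Design 1: 6 of 7.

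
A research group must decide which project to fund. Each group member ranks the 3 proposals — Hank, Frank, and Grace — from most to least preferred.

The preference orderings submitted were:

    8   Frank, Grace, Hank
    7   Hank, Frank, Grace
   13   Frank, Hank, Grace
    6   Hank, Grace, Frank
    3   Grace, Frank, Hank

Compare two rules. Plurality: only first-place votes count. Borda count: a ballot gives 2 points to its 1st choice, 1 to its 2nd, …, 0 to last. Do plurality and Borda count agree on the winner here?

Yes

Plurality first-place counts: Hank 13, Frank 21, Grace 3 → Frank.
Borda totals: Hank 39, Frank 52, Grace 20 → Frank.
The two rules agree on Frank.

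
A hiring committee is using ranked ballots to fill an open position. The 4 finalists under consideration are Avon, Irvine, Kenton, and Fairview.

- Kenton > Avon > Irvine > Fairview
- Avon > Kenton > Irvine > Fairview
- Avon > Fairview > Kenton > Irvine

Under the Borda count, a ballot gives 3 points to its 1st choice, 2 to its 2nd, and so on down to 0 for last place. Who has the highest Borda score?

Avon

Borda scores:
  Avon: 2 + 3 + 3 = 8
  Irvine: 1 + 1 + 0 = 2
  Kenton: 3 + 2 + 1 = 6
  Fairview: 0 + 0 + 2 = 2
Avon has the highest total.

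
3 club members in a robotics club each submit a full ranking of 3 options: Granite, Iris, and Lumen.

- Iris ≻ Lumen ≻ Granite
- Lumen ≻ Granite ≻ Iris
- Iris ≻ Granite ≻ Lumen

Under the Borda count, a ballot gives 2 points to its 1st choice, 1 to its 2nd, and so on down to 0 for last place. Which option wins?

Iris

Borda scores:
  Granite: 0 + 1 + 1 = 2
  Iris: 2 + 0 + 2 = 4
  Lumen: 1 + 2 + 0 = 3
Iris has the highest total.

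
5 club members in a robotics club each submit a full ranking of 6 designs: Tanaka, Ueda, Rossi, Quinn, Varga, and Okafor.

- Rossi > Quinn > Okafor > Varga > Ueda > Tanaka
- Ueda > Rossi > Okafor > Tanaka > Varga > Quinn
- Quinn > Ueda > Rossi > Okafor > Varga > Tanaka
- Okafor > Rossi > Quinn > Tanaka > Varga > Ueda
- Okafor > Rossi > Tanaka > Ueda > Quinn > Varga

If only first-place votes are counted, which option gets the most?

First-place vote totals:
  Tanaka: 0
  Ueda: 1
  Rossi: 1
  Quinn: 1
  Varga: 0
  Okafor: 2
Okafor has the most first-place votes.

Okafor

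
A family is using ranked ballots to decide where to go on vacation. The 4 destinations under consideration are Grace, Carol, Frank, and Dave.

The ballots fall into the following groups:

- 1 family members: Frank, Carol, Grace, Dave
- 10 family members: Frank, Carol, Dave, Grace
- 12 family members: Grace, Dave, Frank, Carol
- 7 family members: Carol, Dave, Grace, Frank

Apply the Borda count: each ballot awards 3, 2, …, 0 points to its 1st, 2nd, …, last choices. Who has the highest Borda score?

Dave

Borda scores:
  Grace: 1 + 10·0 + 12·3 + 7·1 = 44
  Carol: 2 + 10·2 + 12·0 + 7·3 = 43
  Frank: 3 + 10·3 + 12·1 + 7·0 = 45
  Dave: 0 + 10·1 + 12·2 + 7·2 = 48
Dave has the highest total.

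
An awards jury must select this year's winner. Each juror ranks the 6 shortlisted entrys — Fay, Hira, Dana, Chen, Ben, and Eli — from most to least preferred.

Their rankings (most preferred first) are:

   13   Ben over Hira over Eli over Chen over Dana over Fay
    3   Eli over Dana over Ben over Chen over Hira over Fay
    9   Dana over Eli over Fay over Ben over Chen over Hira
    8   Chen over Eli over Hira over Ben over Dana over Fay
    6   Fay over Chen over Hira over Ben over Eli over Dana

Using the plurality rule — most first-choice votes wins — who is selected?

First-place vote totals:
  Fay: 6
  Hira: 0
  Dana: 9
  Chen: 8
  Ben: 13
  Eli: 3
Ben has the most first-place votes.

Ben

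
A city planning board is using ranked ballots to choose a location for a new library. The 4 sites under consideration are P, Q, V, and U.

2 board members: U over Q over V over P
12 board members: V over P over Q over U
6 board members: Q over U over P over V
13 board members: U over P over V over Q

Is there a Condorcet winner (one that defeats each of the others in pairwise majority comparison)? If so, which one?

Head-to-head results (33 voters total):
P vs Q: P wins 25–8.
P vs V: P wins 19–14.
P vs U: U wins 21–12.
Q vs V: V wins 25–8.
Q vs U: Q wins 18–15.
V vs U: U wins 21–12.
No candidate beats all others: P beats Q beats U beats P, a majority cycle.

None — there is no Condorcet winner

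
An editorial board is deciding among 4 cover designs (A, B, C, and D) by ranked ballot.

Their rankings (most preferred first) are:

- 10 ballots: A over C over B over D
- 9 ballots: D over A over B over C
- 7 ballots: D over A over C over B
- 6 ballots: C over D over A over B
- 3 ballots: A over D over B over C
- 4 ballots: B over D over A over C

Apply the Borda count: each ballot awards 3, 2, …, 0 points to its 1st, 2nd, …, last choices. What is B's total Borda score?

Borda scores:
  A: 10·3 + 9·2 + 7·2 + 6·1 + 3·3 + 4·1 = 81
  B: 10·1 + 9·1 + 7·0 + 6·0 + 3·1 + 4·3 = 34
  C: 10·2 + 9·0 + 7·1 + 6·3 + 3·0 + 4·0 = 45
  D: 10·0 + 9·3 + 7·3 + 6·2 + 3·2 + 4·2 = 74

34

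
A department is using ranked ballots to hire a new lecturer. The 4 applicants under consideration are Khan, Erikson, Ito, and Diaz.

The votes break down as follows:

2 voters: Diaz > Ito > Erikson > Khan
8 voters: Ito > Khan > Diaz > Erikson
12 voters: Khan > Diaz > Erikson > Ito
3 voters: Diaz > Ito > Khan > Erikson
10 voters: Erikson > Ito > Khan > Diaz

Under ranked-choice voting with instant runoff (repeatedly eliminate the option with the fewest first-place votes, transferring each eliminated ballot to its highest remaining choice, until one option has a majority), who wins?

Ito

Round 1: Khan 12, Erikson 10, Ito 8, Diaz 5. Diaz has the fewest and is eliminated.
Round 2: Ito 13, Khan 12, Erikson 10. Erikson has the fewest and is eliminated.
Round 3: Ito 23, Khan 12. Ito has a majority.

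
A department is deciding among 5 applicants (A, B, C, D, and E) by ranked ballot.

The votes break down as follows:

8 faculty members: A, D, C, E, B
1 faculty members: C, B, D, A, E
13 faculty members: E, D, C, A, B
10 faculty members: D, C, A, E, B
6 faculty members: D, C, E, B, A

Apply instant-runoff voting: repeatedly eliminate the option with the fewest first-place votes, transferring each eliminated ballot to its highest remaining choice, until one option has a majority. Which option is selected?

Round 1: D 16, E 13, A 8, C 1, B 0. B has the fewest and is eliminated.
Round 2: D 16, E 13, A 8, C 1. C has the fewest and is eliminated.
Round 3: D 17, E 13, A 8. A has the fewest and is eliminated.
Round 4: D 25, E 13. D has a majority.

D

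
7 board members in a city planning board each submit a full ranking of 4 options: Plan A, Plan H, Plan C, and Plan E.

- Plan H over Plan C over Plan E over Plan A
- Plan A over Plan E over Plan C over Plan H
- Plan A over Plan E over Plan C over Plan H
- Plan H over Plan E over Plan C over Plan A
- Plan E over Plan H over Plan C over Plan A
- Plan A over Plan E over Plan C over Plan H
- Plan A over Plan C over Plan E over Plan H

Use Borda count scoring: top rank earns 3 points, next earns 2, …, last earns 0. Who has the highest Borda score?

Borda scores:
  Plan A: 0 + 3 + 3 + 0 + 0 + 3 + 3 = 12
  Plan H: 3 + 0 + 0 + 3 + 2 + 0 + 0 = 8
  Plan C: 2 + 1 + 1 + 1 + 1 + 1 + 2 = 9
  Plan E: 1 + 2 + 2 + 2 + 3 + 2 + 1 = 13
Plan E has the highest total.

Plan E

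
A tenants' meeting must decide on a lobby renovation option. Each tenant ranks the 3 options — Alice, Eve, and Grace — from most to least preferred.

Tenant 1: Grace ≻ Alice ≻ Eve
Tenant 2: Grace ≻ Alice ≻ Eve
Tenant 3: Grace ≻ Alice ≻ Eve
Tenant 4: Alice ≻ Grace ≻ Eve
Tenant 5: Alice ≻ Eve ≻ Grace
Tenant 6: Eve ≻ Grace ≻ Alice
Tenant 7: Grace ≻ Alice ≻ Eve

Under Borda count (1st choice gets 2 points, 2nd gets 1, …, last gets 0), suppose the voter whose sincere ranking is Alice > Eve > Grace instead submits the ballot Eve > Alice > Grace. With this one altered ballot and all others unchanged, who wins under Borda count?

Borda totals with the altered ballot: Alice 7, Eve 4, Grace 10.
The winner is unchanged: still Grace.

Grace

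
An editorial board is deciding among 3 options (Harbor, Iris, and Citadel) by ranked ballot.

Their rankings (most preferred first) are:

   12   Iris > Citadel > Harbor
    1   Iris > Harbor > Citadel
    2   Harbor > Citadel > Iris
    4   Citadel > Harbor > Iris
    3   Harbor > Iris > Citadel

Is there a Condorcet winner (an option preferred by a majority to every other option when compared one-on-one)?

Head-to-head results (22 voters total):
Harbor vs Iris: Iris wins 13–9.
Harbor vs Citadel: Citadel wins 16–6.
Iris vs Citadel: Iris wins 16–6.
Iris beats each rival — Harbor (13–9), Citadel (16–6) — so Iris is the Condorcet winner.

Yes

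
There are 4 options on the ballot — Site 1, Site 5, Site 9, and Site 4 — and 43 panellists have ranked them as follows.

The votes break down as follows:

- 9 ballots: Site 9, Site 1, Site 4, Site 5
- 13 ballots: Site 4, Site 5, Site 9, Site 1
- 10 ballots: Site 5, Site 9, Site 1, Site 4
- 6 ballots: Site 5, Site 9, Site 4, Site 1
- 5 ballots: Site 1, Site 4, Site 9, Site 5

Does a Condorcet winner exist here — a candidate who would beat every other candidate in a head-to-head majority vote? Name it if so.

There is no Condorcet winner

Head-to-head results (43 voters total):
Site 1 vs Site 5: Site 5 wins 29–14.
Site 1 vs Site 9: Site 9 wins 38–5.
Site 1 vs Site 4: Site 1 wins 24–19.
Site 5 vs Site 9: Site 5 wins 29–14.
Site 5 vs Site 4: Site 4 wins 27–16.
Site 9 vs Site 4: Site 9 wins 25–18.
No candidate beats all others: Site 1 beats Site 4 beats Site 5 beats Site 1, a majority cycle.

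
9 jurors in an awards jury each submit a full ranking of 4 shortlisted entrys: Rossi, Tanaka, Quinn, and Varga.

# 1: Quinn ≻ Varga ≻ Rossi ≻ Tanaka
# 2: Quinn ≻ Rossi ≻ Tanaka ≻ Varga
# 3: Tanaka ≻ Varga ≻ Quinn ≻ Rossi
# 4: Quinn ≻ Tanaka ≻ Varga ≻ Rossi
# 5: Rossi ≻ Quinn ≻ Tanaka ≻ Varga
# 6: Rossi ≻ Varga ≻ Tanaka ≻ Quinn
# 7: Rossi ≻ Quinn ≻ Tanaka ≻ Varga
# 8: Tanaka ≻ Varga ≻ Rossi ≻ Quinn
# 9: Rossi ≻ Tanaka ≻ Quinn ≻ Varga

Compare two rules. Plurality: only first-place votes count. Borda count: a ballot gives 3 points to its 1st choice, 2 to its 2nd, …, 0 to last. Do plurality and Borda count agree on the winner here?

Plurality first-place counts: Rossi 4, Tanaka 2, Quinn 3, Varga 0 → Rossi.
Borda totals: Rossi 16, Tanaka 14, Quinn 15, Varga 9 → Rossi.
The two rules agree on Rossi.

Yes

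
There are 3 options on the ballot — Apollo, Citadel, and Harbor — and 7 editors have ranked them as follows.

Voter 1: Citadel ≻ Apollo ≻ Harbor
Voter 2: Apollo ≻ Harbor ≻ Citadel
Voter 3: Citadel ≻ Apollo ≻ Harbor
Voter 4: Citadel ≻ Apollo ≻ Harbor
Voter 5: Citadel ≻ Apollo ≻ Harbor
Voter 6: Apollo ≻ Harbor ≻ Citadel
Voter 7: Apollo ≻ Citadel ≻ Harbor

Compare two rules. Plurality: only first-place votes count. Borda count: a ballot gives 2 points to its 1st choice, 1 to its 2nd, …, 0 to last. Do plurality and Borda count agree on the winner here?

No

Plurality first-place counts: Apollo 3, Citadel 4, Harbor 0 → Citadel.
Borda totals: Apollo 10, Citadel 9, Harbor 2 → Apollo.
The two rules disagree: plurality picks Citadel, Borda picks Apollo.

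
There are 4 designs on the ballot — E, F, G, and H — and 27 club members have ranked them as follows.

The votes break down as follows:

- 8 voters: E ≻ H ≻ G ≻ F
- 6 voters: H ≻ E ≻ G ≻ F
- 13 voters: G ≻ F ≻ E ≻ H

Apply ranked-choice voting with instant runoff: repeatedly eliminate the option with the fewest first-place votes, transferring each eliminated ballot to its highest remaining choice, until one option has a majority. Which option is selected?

Round 1: G 13, E 8, H 6, F 0. F has the fewest and is eliminated.
Round 2: G 13, E 8, H 6. H has the fewest and is eliminated.
Round 3: E 14, G 13. E has a majority.

E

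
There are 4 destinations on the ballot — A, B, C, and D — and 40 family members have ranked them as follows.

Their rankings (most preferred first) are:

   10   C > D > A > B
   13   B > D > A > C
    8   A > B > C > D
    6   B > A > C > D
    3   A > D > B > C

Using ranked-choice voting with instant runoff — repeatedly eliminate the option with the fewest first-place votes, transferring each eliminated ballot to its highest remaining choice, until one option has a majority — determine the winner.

A

Round 1: B 19, A 11, C 10, D 0. D has the fewest and is eliminated.
Round 2: B 19, A 11, C 10. C has the fewest and is eliminated.
Round 3: A 21, B 19. A has a majority.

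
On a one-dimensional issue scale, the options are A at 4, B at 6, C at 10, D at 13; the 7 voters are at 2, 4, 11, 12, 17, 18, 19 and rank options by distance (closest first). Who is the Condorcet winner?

D

With single-peaked preferences on a line, the Condorcet winner is the candidate closest to the median voter.
The median voter (position 12) is closest to D at 13.
Check: D vs C — voters closer to D: 4 of 7.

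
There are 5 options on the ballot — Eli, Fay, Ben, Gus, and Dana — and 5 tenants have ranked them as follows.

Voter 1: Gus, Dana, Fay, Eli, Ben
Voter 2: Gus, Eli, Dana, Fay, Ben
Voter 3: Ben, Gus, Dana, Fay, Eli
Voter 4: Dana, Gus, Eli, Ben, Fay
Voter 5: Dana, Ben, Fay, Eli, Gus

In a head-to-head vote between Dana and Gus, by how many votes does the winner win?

Ballots ranking Dana above Gus: 2.
Ballots ranking Gus above Dana: 3.
Gus wins 3–2, a margin of 1.

1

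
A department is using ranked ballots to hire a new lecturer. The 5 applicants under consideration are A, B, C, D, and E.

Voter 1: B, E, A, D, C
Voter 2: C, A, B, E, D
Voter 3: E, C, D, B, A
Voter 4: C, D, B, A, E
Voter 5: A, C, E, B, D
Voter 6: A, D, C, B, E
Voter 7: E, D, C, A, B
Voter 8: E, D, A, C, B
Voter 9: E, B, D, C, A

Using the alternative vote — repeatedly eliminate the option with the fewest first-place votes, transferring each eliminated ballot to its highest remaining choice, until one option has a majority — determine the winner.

Round 1: E 4, A 2, C 2, B 1, D 0. D has the fewest and is eliminated.
Round 2: E 4, A 2, C 2, B 1. B has the fewest and is eliminated.
Round 3: E 5, A 2, C 2. E has a majority.

E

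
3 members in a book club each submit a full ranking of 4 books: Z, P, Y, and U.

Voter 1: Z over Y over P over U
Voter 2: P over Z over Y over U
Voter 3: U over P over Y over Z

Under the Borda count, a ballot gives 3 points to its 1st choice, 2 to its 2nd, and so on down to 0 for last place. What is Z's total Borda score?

Borda scores:
  Z: 3 + 2 + 0 = 5
  P: 1 + 3 + 2 = 6
  Y: 2 + 1 + 1 = 4
  U: 0 + 0 + 3 = 3

5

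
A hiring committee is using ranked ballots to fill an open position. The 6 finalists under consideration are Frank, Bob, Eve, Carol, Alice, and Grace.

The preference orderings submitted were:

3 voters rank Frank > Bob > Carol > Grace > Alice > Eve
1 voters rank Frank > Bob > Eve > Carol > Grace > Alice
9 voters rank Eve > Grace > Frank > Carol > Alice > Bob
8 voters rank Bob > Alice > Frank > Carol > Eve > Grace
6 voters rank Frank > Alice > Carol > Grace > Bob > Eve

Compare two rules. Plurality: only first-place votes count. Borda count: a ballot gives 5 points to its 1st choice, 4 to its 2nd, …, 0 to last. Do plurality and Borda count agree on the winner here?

Yes

Plurality first-place counts: Frank 10, Bob 8, Eve 9, Carol 0, Alice 0, Grace 0 → Frank.
Borda totals: Frank 101, Bob 62, Eve 56, Carol 63, Alice 68, Grace 55 → Frank.
The two rules agree on Frank.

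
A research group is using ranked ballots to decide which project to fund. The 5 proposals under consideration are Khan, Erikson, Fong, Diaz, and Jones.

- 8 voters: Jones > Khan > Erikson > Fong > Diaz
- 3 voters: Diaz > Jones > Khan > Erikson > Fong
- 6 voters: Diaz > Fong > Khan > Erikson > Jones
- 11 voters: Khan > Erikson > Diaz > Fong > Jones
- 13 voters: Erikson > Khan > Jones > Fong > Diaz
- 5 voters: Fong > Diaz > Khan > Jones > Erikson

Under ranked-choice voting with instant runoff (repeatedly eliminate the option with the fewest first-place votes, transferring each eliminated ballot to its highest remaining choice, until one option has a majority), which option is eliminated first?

Fong

Round 1: Erikson 13, Khan 11, Diaz 9, Jones 8, Fong 5. Fong has the fewest and is eliminated.
Round 2: Diaz 14, Erikson 13, Khan 11, Jones 8. Jones has the fewest and is eliminated.
Round 3: Khan 19, Diaz 14, Erikson 13. Erikson has the fewest and is eliminated.
Round 4: Khan 32, Diaz 14. Khan has a majority.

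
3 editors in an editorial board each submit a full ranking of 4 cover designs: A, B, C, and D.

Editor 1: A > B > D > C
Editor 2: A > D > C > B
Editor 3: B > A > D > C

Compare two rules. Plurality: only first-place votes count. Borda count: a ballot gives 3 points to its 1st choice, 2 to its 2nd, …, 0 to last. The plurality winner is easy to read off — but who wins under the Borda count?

Plurality first-place counts: A 2, B 1, C 0, D 0 → A.
Borda totals: A 8, B 5, C 1, D 4 → A.

A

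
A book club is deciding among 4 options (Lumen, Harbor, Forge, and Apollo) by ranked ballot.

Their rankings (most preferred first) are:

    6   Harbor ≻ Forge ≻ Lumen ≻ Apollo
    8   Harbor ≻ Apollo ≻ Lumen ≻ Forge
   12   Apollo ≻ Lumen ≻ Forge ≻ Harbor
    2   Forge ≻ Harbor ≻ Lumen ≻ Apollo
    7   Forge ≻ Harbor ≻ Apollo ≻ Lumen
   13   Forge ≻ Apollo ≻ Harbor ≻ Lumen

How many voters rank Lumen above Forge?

Ballots ranking Lumen above Forge: 8+12 = 20.
Ballots ranking Forge above Lumen: 6+2+7+13 = 28.
So 20 of 48 voters prefer Lumen to Forge.

20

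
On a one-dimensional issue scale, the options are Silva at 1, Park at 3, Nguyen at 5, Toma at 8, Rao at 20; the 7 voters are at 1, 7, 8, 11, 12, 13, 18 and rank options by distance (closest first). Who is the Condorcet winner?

Toma

With single-peaked preferences on a line, the Condorcet winner is the candidate closest to the median voter.
The median voter (position 11) is closest to Toma at 8.
Check: Toma vs Silva — voters closer to Toma: 6 of 7.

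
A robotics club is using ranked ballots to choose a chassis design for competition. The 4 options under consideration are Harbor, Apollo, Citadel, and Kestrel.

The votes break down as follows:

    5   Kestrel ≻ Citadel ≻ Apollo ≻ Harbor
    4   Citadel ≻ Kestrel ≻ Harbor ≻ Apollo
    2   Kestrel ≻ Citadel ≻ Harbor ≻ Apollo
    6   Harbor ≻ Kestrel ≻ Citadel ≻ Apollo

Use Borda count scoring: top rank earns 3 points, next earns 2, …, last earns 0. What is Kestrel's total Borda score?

Borda scores:
  Harbor: 5·0 + 4·1 + 2·1 + 6·3 = 24
  Apollo: 5·1 + 4·0 + 2·0 + 6·0 = 5
  Citadel: 5·2 + 4·3 + 2·2 + 6·1 = 32
  Kestrel: 5·3 + 4·2 + 2·3 + 6·2 = 41

41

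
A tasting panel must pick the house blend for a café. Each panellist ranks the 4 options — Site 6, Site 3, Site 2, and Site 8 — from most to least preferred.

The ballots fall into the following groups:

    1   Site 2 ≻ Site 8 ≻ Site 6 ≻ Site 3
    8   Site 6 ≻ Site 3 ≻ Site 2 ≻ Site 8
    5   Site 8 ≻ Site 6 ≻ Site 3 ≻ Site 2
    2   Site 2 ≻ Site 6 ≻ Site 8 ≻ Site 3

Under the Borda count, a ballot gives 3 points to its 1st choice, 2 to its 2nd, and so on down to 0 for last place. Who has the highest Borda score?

Site 6

Borda scores:
  Site 6: 1 + 8·3 + 5·2 + 2·2 = 39
  Site 3: 0 + 8·2 + 5·1 + 2·0 = 21
  Site 2: 3 + 8·1 + 5·0 + 2·3 = 17
  Site 8: 2 + 8·0 + 5·3 + 2·1 = 19
Site 6 has the highest total.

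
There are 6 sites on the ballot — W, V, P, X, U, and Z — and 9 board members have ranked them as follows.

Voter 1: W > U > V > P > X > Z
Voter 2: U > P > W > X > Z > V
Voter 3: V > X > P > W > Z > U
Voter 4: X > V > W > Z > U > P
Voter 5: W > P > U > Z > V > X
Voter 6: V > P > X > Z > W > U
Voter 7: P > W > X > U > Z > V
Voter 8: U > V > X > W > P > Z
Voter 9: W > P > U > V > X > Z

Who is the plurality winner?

First-place vote totals:
  W: 3
  V: 2
  P: 1
  X: 1
  U: 2
  Z: 0
W has the most first-place votes.

W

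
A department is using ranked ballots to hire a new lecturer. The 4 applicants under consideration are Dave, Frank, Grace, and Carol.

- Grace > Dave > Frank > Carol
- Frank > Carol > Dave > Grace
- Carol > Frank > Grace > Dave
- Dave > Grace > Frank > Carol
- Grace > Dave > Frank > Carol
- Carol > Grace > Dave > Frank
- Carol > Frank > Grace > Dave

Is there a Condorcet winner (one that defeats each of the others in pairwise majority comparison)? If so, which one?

Head-to-head results (7 voters total):
Dave vs Frank: Dave wins 4–3.
Dave vs Grace: Grace wins 5–2.
Dave vs Carol: Carol wins 4–3.
Frank vs Grace: Grace wins 4–3.
Frank vs Carol: Frank wins 4–3.
Grace vs Carol: Carol wins 4–3.
No candidate beats all others: Dave beats Frank beats Carol beats Dave, a majority cycle.

No Condorcet winner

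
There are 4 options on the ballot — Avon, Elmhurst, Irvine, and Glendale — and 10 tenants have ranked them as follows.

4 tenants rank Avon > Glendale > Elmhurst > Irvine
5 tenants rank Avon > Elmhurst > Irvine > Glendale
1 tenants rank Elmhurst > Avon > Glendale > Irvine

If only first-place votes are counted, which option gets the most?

Avon

First-place vote totals:
  Avon: 9
  Elmhurst: 1
  Irvine: 0
  Glendale: 0
Avon has the most first-place votes.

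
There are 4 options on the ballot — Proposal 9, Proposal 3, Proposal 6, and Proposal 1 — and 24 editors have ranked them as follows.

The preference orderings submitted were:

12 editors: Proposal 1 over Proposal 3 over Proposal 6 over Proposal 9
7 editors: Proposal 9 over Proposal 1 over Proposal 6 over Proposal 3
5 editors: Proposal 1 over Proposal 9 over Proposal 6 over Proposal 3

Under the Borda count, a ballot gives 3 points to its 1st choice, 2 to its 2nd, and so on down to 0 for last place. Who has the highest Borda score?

Borda scores:
  Proposal 9: 12·0 + 7·3 + 5·2 = 31
  Proposal 3: 12·2 + 7·0 + 5·0 = 24
  Proposal 6: 12·1 + 7·1 + 5·1 = 24
  Proposal 1: 12·3 + 7·2 + 5·3 = 65
Proposal 1 has the highest total.

Proposal 1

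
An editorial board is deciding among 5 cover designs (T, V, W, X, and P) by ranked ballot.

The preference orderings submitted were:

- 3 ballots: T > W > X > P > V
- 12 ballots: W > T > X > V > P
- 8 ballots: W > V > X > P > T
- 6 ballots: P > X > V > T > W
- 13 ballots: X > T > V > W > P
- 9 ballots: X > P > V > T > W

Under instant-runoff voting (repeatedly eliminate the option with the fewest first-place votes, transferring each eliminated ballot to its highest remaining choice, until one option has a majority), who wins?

X

Round 1: X 22, W 20, P 6, T 3, V 0. V has the fewest and is eliminated.
Round 2: X 22, W 20, P 6, T 3. T has the fewest and is eliminated.
Round 3: W 23, X 22, P 6. P has the fewest and is eliminated.
Round 4: X 28, W 23. X has a majority.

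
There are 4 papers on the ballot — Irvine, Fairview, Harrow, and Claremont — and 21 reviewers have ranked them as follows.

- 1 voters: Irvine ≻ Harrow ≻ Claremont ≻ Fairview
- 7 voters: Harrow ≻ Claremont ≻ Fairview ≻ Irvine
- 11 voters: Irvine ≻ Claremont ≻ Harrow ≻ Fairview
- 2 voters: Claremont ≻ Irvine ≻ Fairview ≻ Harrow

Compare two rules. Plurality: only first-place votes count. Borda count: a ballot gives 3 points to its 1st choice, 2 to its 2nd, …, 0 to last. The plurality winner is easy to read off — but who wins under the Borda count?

Plurality first-place counts: Irvine 12, Fairview 0, Harrow 7, Claremont 2 → Irvine.
Borda totals: Irvine 40, Fairview 9, Harrow 34, Claremont 43 → Claremont.

Claremont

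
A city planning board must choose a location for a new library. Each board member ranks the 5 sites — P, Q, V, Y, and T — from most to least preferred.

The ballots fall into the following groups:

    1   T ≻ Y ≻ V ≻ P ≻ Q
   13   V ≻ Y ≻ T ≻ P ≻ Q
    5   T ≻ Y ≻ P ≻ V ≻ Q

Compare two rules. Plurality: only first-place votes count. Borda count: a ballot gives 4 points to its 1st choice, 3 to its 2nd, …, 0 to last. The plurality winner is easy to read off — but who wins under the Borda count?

V

Plurality first-place counts: P 0, Q 0, V 13, Y 0, T 6 → V.
Borda totals: P 24, Q 0, V 59, Y 57, T 50 → V.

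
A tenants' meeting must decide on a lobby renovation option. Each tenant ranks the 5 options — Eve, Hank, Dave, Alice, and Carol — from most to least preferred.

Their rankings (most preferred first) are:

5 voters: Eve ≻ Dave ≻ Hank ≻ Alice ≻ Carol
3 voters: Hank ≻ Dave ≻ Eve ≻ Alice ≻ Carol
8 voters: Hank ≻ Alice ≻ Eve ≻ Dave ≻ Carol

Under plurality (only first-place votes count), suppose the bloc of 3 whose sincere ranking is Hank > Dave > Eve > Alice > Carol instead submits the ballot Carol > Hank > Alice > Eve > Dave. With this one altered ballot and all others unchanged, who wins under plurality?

Hank

First-place totals with the altered ballot: Eve 5, Hank 8, Dave 0, Alice 0, Carol 3.
The winner is unchanged: still Hank.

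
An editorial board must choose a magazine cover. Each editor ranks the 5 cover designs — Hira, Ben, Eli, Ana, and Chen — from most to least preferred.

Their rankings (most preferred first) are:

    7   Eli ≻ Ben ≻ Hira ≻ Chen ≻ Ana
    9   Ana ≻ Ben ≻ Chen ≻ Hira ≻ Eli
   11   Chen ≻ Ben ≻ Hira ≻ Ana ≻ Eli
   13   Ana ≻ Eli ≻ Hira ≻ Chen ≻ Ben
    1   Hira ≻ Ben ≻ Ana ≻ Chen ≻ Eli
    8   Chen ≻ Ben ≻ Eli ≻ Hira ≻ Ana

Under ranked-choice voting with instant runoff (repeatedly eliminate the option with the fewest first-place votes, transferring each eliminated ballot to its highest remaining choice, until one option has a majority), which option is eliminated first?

Round 1: Ana 22, Chen 19, Eli 7, Hira 1, Ben 0. Ben has the fewest and is eliminated.
Round 2: Ana 22, Chen 19, Eli 7, Hira 1. Hira has the fewest and is eliminated.
Round 3: Ana 23, Chen 19, Eli 7. Eli has the fewest and is eliminated.
Round 4: Chen 26, Ana 23. Chen has a majority.

Ben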